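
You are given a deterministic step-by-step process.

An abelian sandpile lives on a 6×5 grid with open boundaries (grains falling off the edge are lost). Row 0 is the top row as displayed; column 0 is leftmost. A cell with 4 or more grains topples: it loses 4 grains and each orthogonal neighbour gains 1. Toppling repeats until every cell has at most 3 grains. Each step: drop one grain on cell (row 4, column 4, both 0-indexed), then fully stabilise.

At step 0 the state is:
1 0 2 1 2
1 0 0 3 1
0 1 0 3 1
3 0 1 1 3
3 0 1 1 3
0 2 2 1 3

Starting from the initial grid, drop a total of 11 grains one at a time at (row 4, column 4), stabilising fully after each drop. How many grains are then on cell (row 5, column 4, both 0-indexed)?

step 0: 1 0 2 1 2
1 0 0 3 1
0 1 0 3 1
3 0 1 1 3
3 0 1 1 3
0 2 2 1 3
step 1: 1 0 2 1 2
1 0 0 3 1
0 1 0 3 2
3 0 1 2 0
3 0 1 2 2
0 2 2 2 0
step 2: 1 0 2 1 2
1 0 0 3 1
0 1 0 3 2
3 0 1 2 0
3 0 1 2 3
0 2 2 2 0
step 3: 1 0 2 1 2
1 0 0 3 1
0 1 0 3 2
3 0 1 2 1
3 0 1 3 0
0 2 2 2 1
step 4: 1 0 2 1 2
1 0 0 3 1
0 1 0 3 2
3 0 1 2 1
3 0 1 3 1
0 2 2 2 1
step 5: 1 0 2 1 2
1 0 0 3 1
0 1 0 3 2
3 0 1 2 1
3 0 1 3 2
0 2 2 2 1
step 6: 1 0 2 1 2
1 0 0 3 1
0 1 0 3 2
3 0 1 2 1
3 0 1 3 3
0 2 2 2 1
step 7: 1 0 2 1 2
1 0 0 3 1
0 1 0 3 2
3 0 1 3 2
3 0 2 0 1
0 2 2 3 2
step 8: 1 0 2 1 2
1 0 0 3 1
0 1 0 3 2
3 0 1 3 2
3 0 2 0 2
0 2 2 3 2
step 9: 1 0 2 1 2
1 0 0 3 1
0 1 0 3 2
3 0 1 3 2
3 0 2 0 3
0 2 2 3 2
step 10: 1 0 2 1 2
1 0 0 3 1
0 1 0 3 2
3 0 1 3 3
3 0 2 1 0
0 2 2 3 3
step 11: 1 0 2 1 2
1 0 0 3 1
0 1 0 3 2
3 0 1 3 3
3 0 2 1 1
0 2 2 3 3

3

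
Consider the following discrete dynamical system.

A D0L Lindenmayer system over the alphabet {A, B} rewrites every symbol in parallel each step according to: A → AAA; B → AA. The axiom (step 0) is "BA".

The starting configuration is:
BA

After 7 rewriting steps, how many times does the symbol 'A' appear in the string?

3645

gen 0: BA
gen 1: AAAAA
gen 2: AAAAAAAAAAAAAAA
gen 3: AAAAAAAAAAAAAAAAAAAAAAAAAAAAAAAAAAAAAAAAAAAAA
gen 4: AAAAAAAAAAAAAAAAAAAAAAAAAAAAAAAAAAAAAAAAAAAAAAAAAAAAAAAAAA…AAAAAAAAAAAAAAAAAAAAAAAAAAAAAAAAAAAAAAAAAAAAAAAAAAAAAAAAAA  (len 135)
gen 5: AAAAAAAAAAAAAAAAAAAAAAAAAAAAAAAAAAAAAAAAAAAAAAAAAAAAAAAAAA…AAAAAAAAAAAAAAAAAAAAAAAAAAAAAAAAAAAAAAAAAAAAAAAAAAAAAAAAAA  (len 405)
gen 6: AAAAAAAAAAAAAAAAAAAAAAAAAAAAAAAAAAAAAAAAAAAAAAAAAAAAAAAAAA…AAAAAAAAAAAAAAAAAAAAAAAAAAAAAAAAAAAAAAAAAAAAAAAAAAAAAAAAAA  (len 1215)
gen 7: AAAAAAAAAAAAAAAAAAAAAAAAAAAAAAAAAAAAAAAAAAAAAAAAAAAAAAAAAA…AAAAAAAAAAAAAAAAAAAAAAAAAAAAAAAAAAAAAAAAAAAAAAAAAAAAAAAAAA  (len 3645)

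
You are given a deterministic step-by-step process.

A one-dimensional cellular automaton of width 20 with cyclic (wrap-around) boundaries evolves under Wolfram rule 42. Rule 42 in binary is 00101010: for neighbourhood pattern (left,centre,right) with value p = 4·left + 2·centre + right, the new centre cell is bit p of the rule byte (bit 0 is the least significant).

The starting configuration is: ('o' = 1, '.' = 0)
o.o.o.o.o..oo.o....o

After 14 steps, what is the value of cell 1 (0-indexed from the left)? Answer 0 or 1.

0

t=0: o.o.o.o.o..oo.o....o
t=1: .o.o.o.o..oo.o....oo
t=2: o.o.o.o..oo.o....oo.
t=3: .o.o.o..oo.o....oo.o
t=4: o.o.o..oo.o....oo.o.
t=5: .o.o..oo.o....oo.o.o
t=6: o.o..oo.o....oo.o.o.
t=7: .o..oo.o....oo.o.o.o
t=8: o..oo.o....oo.o.o.o.
t=9: ..oo.o....oo.o.o.o.o
t=10: .oo.o....oo.o.o.o.o.
t=11: oo.o....oo.o.o.o.o..
t=12: o.o....oo.o.o.o.o..o
t=13: .o....oo.o.o.o.o..oo
t=14: o....oo.o.o.o.o..oo.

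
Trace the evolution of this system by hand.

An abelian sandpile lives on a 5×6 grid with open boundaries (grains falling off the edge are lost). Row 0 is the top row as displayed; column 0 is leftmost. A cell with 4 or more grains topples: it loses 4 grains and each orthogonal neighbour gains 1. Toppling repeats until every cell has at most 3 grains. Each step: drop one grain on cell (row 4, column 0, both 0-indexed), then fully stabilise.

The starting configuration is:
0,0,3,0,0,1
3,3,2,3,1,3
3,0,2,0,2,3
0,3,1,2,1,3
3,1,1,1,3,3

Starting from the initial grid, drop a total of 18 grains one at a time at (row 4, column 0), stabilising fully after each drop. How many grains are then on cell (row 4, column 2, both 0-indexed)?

0) 0,0,3,0,0,1
3,3,2,3,1,3
3,0,2,0,2,3
0,3,1,2,1,3
3,1,1,1,3,3
1) 0,0,3,0,0,1
3,3,2,3,1,3
3,0,2,0,2,3
1,3,1,2,1,3
0,2,1,1,3,3
2) 0,0,3,0,0,1
3,3,2,3,1,3
3,0,2,0,2,3
1,3,1,2,1,3
1,2,1,1,3,3
3) 0,0,3,0,0,1
3,3,2,3,1,3
3,0,2,0,2,3
1,3,1,2,1,3
2,2,1,1,3,3
4) 0,0,3,0,0,1
3,3,2,3,1,3
3,0,2,0,2,3
1,3,1,2,1,3
3,2,1,1,3,3
5) 0,0,3,0,0,1
3,3,2,3,1,3
3,0,2,0,2,3
2,3,1,2,1,3
0,3,1,1,3,3
6) 0,0,3,0,0,1
3,3,2,3,1,3
3,0,2,0,2,3
2,3,1,2,1,3
1,3,1,1,3,3
7) 0,0,3,0,0,1
3,3,2,3,1,3
3,0,2,0,2,3
2,3,1,2,1,3
2,3,1,1,3,3
8) 0,0,3,0,0,1
3,3,2,3,1,3
3,0,2,0,2,3
2,3,1,2,1,3
3,3,1,1,3,3
9) 1,1,3,0,0,1
1,0,3,3,1,3
1,3,2,0,2,3
1,1,2,2,1,3
2,1,2,1,3,3
10) 1,1,3,0,0,1
1,0,3,3,1,3
1,3,2,0,2,3
1,1,2,2,1,3
3,1,2,1,3,3
11) 1,1,3,0,0,1
1,0,3,3,1,3
1,3,2,0,2,3
2,1,2,2,1,3
0,2,2,1,3,3
12) 1,1,3,0,0,1
1,0,3,3,1,3
1,3,2,0,2,3
2,1,2,2,1,3
1,2,2,1,3,3
13) 1,1,3,0,0,1
1,0,3,3,1,3
1,3,2,0,2,3
2,1,2,2,1,3
2,2,2,1,3,3
14) 1,1,3,0,0,1
1,0,3,3,1,3
1,3,2,0,2,3
2,1,2,2,1,3
3,2,2,1,3,3
15) 1,1,3,0,0,1
1,0,3,3,1,3
1,3,2,0,2,3
3,1,2,2,1,3
0,3,2,1,3,3
16) 1,1,3,0,0,1
1,0,3,3,1,3
1,3,2,0,2,3
3,1,2,2,1,3
1,3,2,1,3,3
17) 1,1,3,0,0,1
1,0,3,3,1,3
1,3,2,0,2,3
3,1,2,2,1,3
2,3,2,1,3,3
18) 1,1,3,0,0,1
1,0,3,3,1,3
1,3,2,0,2,3
3,1,2,2,1,3
3,3,2,1,3,3

2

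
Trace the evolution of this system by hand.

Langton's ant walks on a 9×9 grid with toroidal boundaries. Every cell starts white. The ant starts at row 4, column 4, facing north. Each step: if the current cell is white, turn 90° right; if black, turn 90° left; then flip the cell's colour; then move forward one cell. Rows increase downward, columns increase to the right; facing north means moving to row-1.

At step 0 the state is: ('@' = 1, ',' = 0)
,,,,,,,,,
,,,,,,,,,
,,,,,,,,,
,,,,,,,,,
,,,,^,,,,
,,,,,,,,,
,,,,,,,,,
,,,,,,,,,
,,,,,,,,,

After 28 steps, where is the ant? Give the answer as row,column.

6,2

0) ,,,,,,,,,
,,,,,,,,,
,,,,,,,,,
,,,,,,,,,
,,,,^,,,,
,,,,,,,,,
,,,,,,,,,
,,,,,,,,,
,,,,,,,,,
1) ,,,,,,,,,
,,,,,,,,,
,,,,,,,,,
,,,,,,,,,
,,,,@>,,,
,,,,,,,,,
,,,,,,,,,
,,,,,,,,,
,,,,,,,,,
2) ,,,,,,,,,
,,,,,,,,,
,,,,,,,,,
,,,,,,,,,
,,,,@@,,,
,,,,,v,,,
,,,,,,,,,
,,,,,,,,,
,,,,,,,,,
3) ,,,,,,,,,
,,,,,,,,,
,,,,,,,,,
,,,,,,,,,
,,,,@@,,,
,,,,<@,,,
,,,,,,,,,
,,,,,,,,,
,,,,,,,,,
4) ,,,,,,,,,
,,,,,,,,,
,,,,,,,,,
,,,,,,,,,
,,,,^@,,,
,,,,@@,,,
,,,,,,,,,
,,,,,,,,,
,,,,,,,,,
5) ,,,,,,,,,
,,,,,,,,,
,,,,,,,,,
,,,,,,,,,
,,,<,@,,,
,,,,@@,,,
,,,,,,,,,
,,,,,,,,,
,,,,,,,,,
6) ,,,,,,,,,
,,,,,,,,,
,,,,,,,,,
,,,^,,,,,
,,,@,@,,,
,,,,@@,,,
,,,,,,,,,
,,,,,,,,,
,,,,,,,,,
7) ,,,,,,,,,
,,,,,,,,,
,,,,,,,,,
,,,@>,,,,
,,,@,@,,,
,,,,@@,,,
,,,,,,,,,
,,,,,,,,,
,,,,,,,,,
8) ,,,,,,,,,
,,,,,,,,,
,,,,,,,,,
,,,@@,,,,
,,,@v@,,,
,,,,@@,,,
,,,,,,,,,
,,,,,,,,,
,,,,,,,,,
9) ,,,,,,,,,
,,,,,,,,,
,,,,,,,,,
,,,@@,,,,
,,,<@@,,,
,,,,@@,,,
,,,,,,,,,
,,,,,,,,,
,,,,,,,,,
10) ,,,,,,,,,
,,,,,,,,,
,,,,,,,,,
,,,@@,,,,
,,,,@@,,,
,,,v@@,,,
,,,,,,,,,
,,,,,,,,,
,,,,,,,,,
11) ,,,,,,,,,
,,,,,,,,,
,,,,,,,,,
,,,@@,,,,
,,,,@@,,,
,,<@@@,,,
,,,,,,,,,
,,,,,,,,,
,,,,,,,,,
12) ,,,,,,,,,
,,,,,,,,,
,,,,,,,,,
,,,@@,,,,
,,^,@@,,,
,,@@@@,,,
,,,,,,,,,
,,,,,,,,,
,,,,,,,,,
13) ,,,,,,,,,
,,,,,,,,,
,,,,,,,,,
,,,@@,,,,
,,@>@@,,,
,,@@@@,,,
,,,,,,,,,
,,,,,,,,,
,,,,,,,,,
14) ,,,,,,,,,
,,,,,,,,,
,,,,,,,,,
,,,@@,,,,
,,@@@@,,,
,,@v@@,,,
,,,,,,,,,
,,,,,,,,,
,,,,,,,,,
15) ,,,,,,,,,
,,,,,,,,,
,,,,,,,,,
,,,@@,,,,
,,@@@@,,,
,,@,>@,,,
,,,,,,,,,
,,,,,,,,,
,,,,,,,,,
16) ,,,,,,,,,
,,,,,,,,,
,,,,,,,,,
,,,@@,,,,
,,@@^@,,,
,,@,,@,,,
,,,,,,,,,
,,,,,,,,,
,,,,,,,,,
17) ,,,,,,,,,
,,,,,,,,,
,,,,,,,,,
,,,@@,,,,
,,@<,@,,,
,,@,,@,,,
,,,,,,,,,
,,,,,,,,,
,,,,,,,,,
18) ,,,,,,,,,
,,,,,,,,,
,,,,,,,,,
,,,@@,,,,
,,@,,@,,,
,,@v,@,,,
,,,,,,,,,
,,,,,,,,,
,,,,,,,,,
19) ,,,,,,,,,
,,,,,,,,,
,,,,,,,,,
,,,@@,,,,
,,@,,@,,,
,,<@,@,,,
,,,,,,,,,
,,,,,,,,,
,,,,,,,,,
20) ,,,,,,,,,
,,,,,,,,,
,,,,,,,,,
,,,@@,,,,
,,@,,@,,,
,,,@,@,,,
,,v,,,,,,
,,,,,,,,,
,,,,,,,,,
21) ,,,,,,,,,
,,,,,,,,,
,,,,,,,,,
,,,@@,,,,
,,@,,@,,,
,,,@,@,,,
,<@,,,,,,
,,,,,,,,,
,,,,,,,,,
22) ,,,,,,,,,
,,,,,,,,,
,,,,,,,,,
,,,@@,,,,
,,@,,@,,,
,^,@,@,,,
,@@,,,,,,
,,,,,,,,,
,,,,,,,,,
23) ,,,,,,,,,
,,,,,,,,,
,,,,,,,,,
,,,@@,,,,
,,@,,@,,,
,@>@,@,,,
,@@,,,,,,
,,,,,,,,,
,,,,,,,,,
24) ,,,,,,,,,
,,,,,,,,,
,,,,,,,,,
,,,@@,,,,
,,@,,@,,,
,@@@,@,,,
,@v,,,,,,
,,,,,,,,,
,,,,,,,,,
25) ,,,,,,,,,
,,,,,,,,,
,,,,,,,,,
,,,@@,,,,
,,@,,@,,,
,@@@,@,,,
,@,>,,,,,
,,,,,,,,,
,,,,,,,,,
26) ,,,,,,,,,
,,,,,,,,,
,,,,,,,,,
,,,@@,,,,
,,@,,@,,,
,@@@,@,,,
,@,@,,,,,
,,,v,,,,,
,,,,,,,,,
27) ,,,,,,,,,
,,,,,,,,,
,,,,,,,,,
,,,@@,,,,
,,@,,@,,,
,@@@,@,,,
,@,@,,,,,
,,<@,,,,,
,,,,,,,,,
28) ,,,,,,,,,
,,,,,,,,,
,,,,,,,,,
,,,@@,,,,
,,@,,@,,,
,@@@,@,,,
,@^@,,,,,
,,@@,,,,,
,,,,,,,,,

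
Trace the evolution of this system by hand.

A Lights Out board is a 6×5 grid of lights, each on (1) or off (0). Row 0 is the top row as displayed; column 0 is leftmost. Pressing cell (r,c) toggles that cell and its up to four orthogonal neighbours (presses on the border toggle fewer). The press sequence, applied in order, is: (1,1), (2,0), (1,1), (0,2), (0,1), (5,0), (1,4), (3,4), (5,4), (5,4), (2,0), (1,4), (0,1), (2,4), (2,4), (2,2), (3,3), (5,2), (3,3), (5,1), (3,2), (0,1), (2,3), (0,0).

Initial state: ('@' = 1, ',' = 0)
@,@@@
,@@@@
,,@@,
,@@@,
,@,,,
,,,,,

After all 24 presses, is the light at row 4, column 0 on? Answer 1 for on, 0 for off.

k=0  @,@@@
,@@@@
,,@@,
,@@@,
,@,,,
,,,,,
k=1  @@@@@
@,,@@
,@@@,
,@@@,
,@,,,
,,,,,
k=2  @@@@@
,,,@@
@,@@,
@@@@,
,@,,,
,,,,,
k=3  @,@@@
@@@@@
@@@@,
@@@@,
,@,,,
,,,,,
k=4  @@,,@
@@,@@
@@@@,
@@@@,
,@,,,
,,,,,
k=5  ,,@,@
@,,@@
@@@@,
@@@@,
,@,,,
,,,,,
k=6  ,,@,@
@,,@@
@@@@,
@@@@,
@@,,,
@@,,,
k=7  ,,@,,
@,,,,
@@@@@
@@@@,
@@,,,
@@,,,
k=8  ,,@,,
@,,,,
@@@@,
@@@,@
@@,,@
@@,,,
k=9  ,,@,,
@,,,,
@@@@,
@@@,@
@@,,,
@@,@@
k=10  ,,@,,
@,,,,
@@@@,
@@@,@
@@,,@
@@,,,
k=11  ,,@,,
,,,,,
,,@@,
,@@,@
@@,,@
@@,,,
k=12  ,,@,@
,,,@@
,,@@@
,@@,@
@@,,@
@@,,,
k=13  @@,,@
,@,@@
,,@@@
,@@,@
@@,,@
@@,,,
k=14  @@,,@
,@,@,
,,@,,
,@@,,
@@,,@
@@,,,
k=15  @@,,@
,@,@@
,,@@@
,@@,@
@@,,@
@@,,,
k=16  @@,,@
,@@@@
,@,,@
,@,,@
@@,,@
@@,,,
k=17  @@,,@
,@@@@
,@,@@
,@@@,
@@,@@
@@,,,
k=18  @@,,@
,@@@@
,@,@@
,@@@,
@@@@@
@,@@,
k=19  @@,,@
,@@@@
,@,,@
,@,,@
@@@,@
@,@@,
k=20  @@,,@
,@@@@
,@,,@
,@,,@
@,@,@
,@,@,
k=21  @@,,@
,@@@@
,@@,@
,,@@@
@,,,@
,@,@,
k=22  ,,@,@
,,@@@
,@@,@
,,@@@
@,,,@
,@,@,
k=23  ,,@,@
,,@,@
,@,@,
,,@,@
@,,,@
,@,@,
k=24  @@@,@
@,@,@
,@,@,
,,@,@
@,,,@
,@,@,

1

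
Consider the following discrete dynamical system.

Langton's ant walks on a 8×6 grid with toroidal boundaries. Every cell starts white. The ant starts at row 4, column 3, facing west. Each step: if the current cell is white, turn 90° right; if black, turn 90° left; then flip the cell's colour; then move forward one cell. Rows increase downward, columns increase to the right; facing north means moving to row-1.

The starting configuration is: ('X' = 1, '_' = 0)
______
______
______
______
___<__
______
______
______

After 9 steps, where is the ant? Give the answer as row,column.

step 0: ______
______
______
______
___<__
______
______
______
step 1: ______
______
______
___^__
___X__
______
______
______
step 2: ______
______
______
___X>_
___X__
______
______
______
step 3: ______
______
______
___XX_
___Xv_
______
______
______
step 4: ______
______
______
___XX_
___<X_
______
______
______
step 5: ______
______
______
___XX_
____X_
___v__
______
______
step 6: ______
______
______
___XX_
____X_
__<X__
______
______
step 7: ______
______
______
___XX_
__^_X_
__XX__
______
______
step 8: ______
______
______
___XX_
__X>X_
__XX__
______
______
step 9: ______
______
______
___XX_
__XXX_
__Xv__
______
______

5,3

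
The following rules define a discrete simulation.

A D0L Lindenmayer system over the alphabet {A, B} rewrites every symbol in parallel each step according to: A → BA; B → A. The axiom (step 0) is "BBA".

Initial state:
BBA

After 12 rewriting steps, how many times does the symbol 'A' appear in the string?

521

0) BBA
1) AABA
2) BABAABA
3) ABAABABAABA
4) BAABABAABAABABAABA
5) ABABAABAABABAABABAABAABABAABA
6) BAABAABABAABABAABAABABAABAABABAABABAABAABABAABA
7) ABABAABABAABAABABAABAABABAABABAABAABABAABABAABAABABAABAABABAABABAABAABABAABA
8) BAABAABABAABAABABAABABAABAABABAABABAABAABABAABAABABAABABAA…ABAABABAABABAABAABABAABABAABAABABAABAABABAABABAABAABABAABA  (len 123)
9) ABABAABABAABAABABAABABAABAABABAABAABABAABABAABAABABAABAABA…ABAABABAABABAABAABABAABABAABAABABAABAABABAABABAABAABABAABA  (len 199)
10) BAABAABABAABAABABAABABAABAABABAABAABABAABABAABAABABAABABAA…ABAABABAABABAABAABABAABABAABAABABAABAABABAABABAABAABABAABA  (len 322)
11) ABABAABABAABAABABAABABAABAABABAABAABABAABABAABAABABAABABAA…ABAABABAABABAABAABABAABABAABAABABAABAABABAABABAABAABABAABA  (len 521)
12) BAABAABABAABAABABAABABAABAABABAABAABABAABABAABAABABAABABAA…ABAABABAABABAABAABABAABABAABAABABAABAABABAABABAABAABABAABA  (len 843)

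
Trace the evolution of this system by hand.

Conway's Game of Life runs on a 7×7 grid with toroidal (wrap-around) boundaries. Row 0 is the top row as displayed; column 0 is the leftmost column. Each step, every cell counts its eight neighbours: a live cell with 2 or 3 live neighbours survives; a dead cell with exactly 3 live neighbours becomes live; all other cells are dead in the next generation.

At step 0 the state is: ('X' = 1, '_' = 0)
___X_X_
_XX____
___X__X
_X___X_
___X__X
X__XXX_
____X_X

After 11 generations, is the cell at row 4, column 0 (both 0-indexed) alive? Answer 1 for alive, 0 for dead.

t=0: ___X_X_
_XX____
___X__X
_X___X_
___X__X
X__XXX_
____X_X
t=1: __XXXX_
__XXX__
XX_____
X_X_XXX
X_XX__X
X__X___
______X
t=2: __X__X_
_____X_
X______
__X_XX_
__X____
XXXX___
__X__XX
t=3: ____XX_
______X
____XXX
_X_X___
____X__
X__X__X
X___XXX
t=4: X___X__
______X
X___XXX
___X___
X_XXX__
X__X___
X__X___
t=5: X_____X
____X__
X___XXX
XXX____
_XX_X__
X_____X
XX_XX_X
t=6: _X_XX_X
____X__
X__XXXX
__X_X__
__XX__X
____X_X
_X_____
t=7: X_XXXX_
__X____
______X
XXX____
__X_X__
X_XX_X_
__XXX__
t=8: _____X_
_XX_XXX
X_X____
XXXX___
X___X_X
_____X_
_______
t=9: ____XXX
XXXXXXX
____XX_
__XX___
X_XXXXX
_____XX
_______
t=10: _XX____
XXX____
X______
_XX____
XXX____
X__X___
____X__
t=11: X_XX___
X_X____
X______
__X____
X__X___
X_XX___
_XXX___

1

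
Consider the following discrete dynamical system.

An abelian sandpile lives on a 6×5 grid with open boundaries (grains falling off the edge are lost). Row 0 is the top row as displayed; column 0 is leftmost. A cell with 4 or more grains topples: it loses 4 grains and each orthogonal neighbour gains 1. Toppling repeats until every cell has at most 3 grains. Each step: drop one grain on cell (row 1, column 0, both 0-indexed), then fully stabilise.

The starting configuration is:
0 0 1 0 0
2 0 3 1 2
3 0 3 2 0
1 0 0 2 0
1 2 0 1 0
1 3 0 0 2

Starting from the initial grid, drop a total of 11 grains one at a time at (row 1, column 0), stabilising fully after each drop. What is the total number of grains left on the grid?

step 0: 0 0 1 0 0
2 0 3 1 2
3 0 3 2 0
1 0 0 2 0
1 2 0 1 0
1 3 0 0 2
step 1: 0 0 1 0 0
3 0 3 1 2
3 0 3 2 0
1 0 0 2 0
1 2 0 1 0
1 3 0 0 2
step 2: 1 0 1 0 0
1 1 3 1 2
0 1 3 2 0
2 0 0 2 0
1 2 0 1 0
1 3 0 0 2
step 3: 1 0 1 0 0
2 1 3 1 2
0 1 3 2 0
2 0 0 2 0
1 2 0 1 0
1 3 0 0 2
step 4: 1 0 1 0 0
3 1 3 1 2
0 1 3 2 0
2 0 0 2 0
1 2 0 1 0
1 3 0 0 2
step 5: 2 0 1 0 0
0 2 3 1 2
1 1 3 2 0
2 0 0 2 0
1 2 0 1 0
1 3 0 0 2
step 6: 2 0 1 0 0
1 2 3 1 2
1 1 3 2 0
2 0 0 2 0
1 2 0 1 0
1 3 0 0 2
step 7: 2 0 1 0 0
2 2 3 1 2
1 1 3 2 0
2 0 0 2 0
1 2 0 1 0
1 3 0 0 2
step 8: 2 0 1 0 0
3 2 3 1 2
1 1 3 2 0
2 0 0 2 0
1 2 0 1 0
1 3 0 0 2
step 9: 3 0 1 0 0
0 3 3 1 2
2 1 3 2 0
2 0 0 2 0
1 2 0 1 0
1 3 0 0 2
step 10: 3 0 1 0 0
1 3 3 1 2
2 1 3 2 0
2 0 0 2 0
1 2 0 1 0
1 3 0 0 2
step 11: 3 0 1 0 0
2 3 3 1 2
2 1 3 2 0
2 0 0 2 0
1 2 0 1 0
1 3 0 0 2

37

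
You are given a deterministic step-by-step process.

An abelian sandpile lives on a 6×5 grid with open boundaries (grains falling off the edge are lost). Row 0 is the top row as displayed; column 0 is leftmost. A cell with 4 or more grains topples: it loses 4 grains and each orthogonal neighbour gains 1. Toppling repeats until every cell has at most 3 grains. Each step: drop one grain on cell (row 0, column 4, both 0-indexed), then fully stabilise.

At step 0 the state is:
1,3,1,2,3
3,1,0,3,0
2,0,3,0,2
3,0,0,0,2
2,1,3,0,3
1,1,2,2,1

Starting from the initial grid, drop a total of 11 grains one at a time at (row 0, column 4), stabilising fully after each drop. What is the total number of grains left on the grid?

46

[0] 1,3,1,2,3
3,1,0,3,0
2,0,3,0,2
3,0,0,0,2
2,1,3,0,3
1,1,2,2,1
[1] 1,3,1,3,0
3,1,0,3,1
2,0,3,0,2
3,0,0,0,2
2,1,3,0,3
1,1,2,2,1
[2] 1,3,1,3,1
3,1,0,3,1
2,0,3,0,2
3,0,0,0,2
2,1,3,0,3
1,1,2,2,1
[3] 1,3,1,3,2
3,1,0,3,1
2,0,3,0,2
3,0,0,0,2
2,1,3,0,3
1,1,2,2,1
[4] 1,3,1,3,3
3,1,0,3,1
2,0,3,0,2
3,0,0,0,2
2,1,3,0,3
1,1,2,2,1
[5] 1,3,2,1,1
3,1,1,0,3
2,0,3,1,2
3,0,0,0,2
2,1,3,0,3
1,1,2,2,1
[6] 1,3,2,1,2
3,1,1,0,3
2,0,3,1,2
3,0,0,0,2
2,1,3,0,3
1,1,2,2,1
[7] 1,3,2,1,3
3,1,1,0,3
2,0,3,1,2
3,0,0,0,2
2,1,3,0,3
1,1,2,2,1
[8] 1,3,2,2,1
3,1,1,1,0
2,0,3,1,3
3,0,0,0,2
2,1,3,0,3
1,1,2,2,1
[9] 1,3,2,2,2
3,1,1,1,0
2,0,3,1,3
3,0,0,0,2
2,1,3,0,3
1,1,2,2,1
[10] 1,3,2,2,3
3,1,1,1,0
2,0,3,1,3
3,0,0,0,2
2,1,3,0,3
1,1,2,2,1
[11] 1,3,2,3,0
3,1,1,1,1
2,0,3,1,3
3,0,0,0,2
2,1,3,0,3
1,1,2,2,1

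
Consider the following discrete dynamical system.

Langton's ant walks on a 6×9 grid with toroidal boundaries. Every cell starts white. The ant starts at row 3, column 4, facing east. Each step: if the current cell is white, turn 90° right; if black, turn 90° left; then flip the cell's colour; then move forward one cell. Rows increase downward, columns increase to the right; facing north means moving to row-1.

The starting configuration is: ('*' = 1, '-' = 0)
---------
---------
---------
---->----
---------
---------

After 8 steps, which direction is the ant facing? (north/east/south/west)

west

step 0: ---------
---------
---------
---->----
---------
---------
step 1: ---------
---------
---------
----*----
----v----
---------
step 2: ---------
---------
---------
----*----
---<*----
---------
step 3: ---------
---------
---------
---^*----
---**----
---------
step 4: ---------
---------
---------
---*>----
---**----
---------
step 5: ---------
---------
----^----
---*-----
---**----
---------
step 6: ---------
---------
----*>---
---*-----
---**----
---------
step 7: ---------
---------
----**---
---*-v---
---**----
---------
step 8: ---------
---------
----**---
---*<*---
---**----
---------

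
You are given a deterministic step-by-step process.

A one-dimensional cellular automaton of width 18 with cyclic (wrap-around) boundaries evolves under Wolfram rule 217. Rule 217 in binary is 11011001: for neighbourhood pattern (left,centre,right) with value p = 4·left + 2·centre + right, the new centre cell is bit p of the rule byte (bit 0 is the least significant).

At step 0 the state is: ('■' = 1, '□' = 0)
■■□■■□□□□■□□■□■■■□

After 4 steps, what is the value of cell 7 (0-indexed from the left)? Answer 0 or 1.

step 0: ■■□■■□□□□■□□■□■■■□
step 1: ■■□■■■■■□□■□□□■■■□
step 2: ■■□■■■■■■□□■■□■■■□
step 3: ■■□■■■■■■■□■■□■■■□
step 4: ■■□■■■■■■■□■■□■■■□

1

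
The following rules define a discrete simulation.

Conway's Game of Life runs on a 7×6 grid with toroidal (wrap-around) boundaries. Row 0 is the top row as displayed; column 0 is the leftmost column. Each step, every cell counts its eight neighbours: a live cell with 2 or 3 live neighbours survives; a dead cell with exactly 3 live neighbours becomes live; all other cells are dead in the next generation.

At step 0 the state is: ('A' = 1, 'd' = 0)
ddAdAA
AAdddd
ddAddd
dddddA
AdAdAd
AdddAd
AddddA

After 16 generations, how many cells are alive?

4

step 0: ddAdAA
AAdddd
ddAddd
dddddA
AdAdAd
AdddAd
AddddA
step 1: ddddAd
AAAAdA
AAdddd
dAdAdA
AAdAAd
AddAAd
AAdAdd
step 2: ddddAd
ddAAAA
dddAdd
dddAdA
dAdddd
dddddd
AAAAdd
step 3: Addddd
ddAddA
dddddA
ddAdAd
dddddd
Addddd
dAAAdd
step 4: AddAdd
AddddA
dddAAA
dddddd
dddddd
dAAddd
AAAddd
step 5: ddAddd
AddAdd
AdddAA
ddddAd
dddddd
AdAddd
AddAdd
step 6: dAAAdd
AAdAAd
AddAAd
ddddAd
dddddd
dAdddd
ddAAdd
step 7: Addddd
Addddd
AAAddd
dddAAA
dddddd
ddAddd
dddAdd
step 8: dddddd
AddddA
AAAAAd
AAAAAA
dddAAd
dddddd
dddddd
step 9: dddddd
AdAAAA
dddddd
dddddd
AAdddd
dddddd
dddddd
step 10: dddAAA
dddAAA
dddAAA
dddddd
dddddd
dddddd
dddddd
step 11: dddAdA
AdAddd
dddAdA
ddddAd
dddddd
dddddd
ddddAd
step 12: dddAAA
AdAAdA
dddAAA
ddddAd
dddddd
dddddd
ddddAd
step 13: AdAddd
AdAddd
AdAddd
dddAAA
dddddd
dddddd
dddAAA
step 14: AdAdAd
AdAAdA
AdAdAd
dddAAA
ddddAd
ddddAd
dddAAA
step 15: AdAddd
AdAddd
AdAddd
dddddd
dddddd
dddddd
dddddd
step 16: dddddd
AdAAdA
dddddd
dddddd
dddddd
dddddd
dddddd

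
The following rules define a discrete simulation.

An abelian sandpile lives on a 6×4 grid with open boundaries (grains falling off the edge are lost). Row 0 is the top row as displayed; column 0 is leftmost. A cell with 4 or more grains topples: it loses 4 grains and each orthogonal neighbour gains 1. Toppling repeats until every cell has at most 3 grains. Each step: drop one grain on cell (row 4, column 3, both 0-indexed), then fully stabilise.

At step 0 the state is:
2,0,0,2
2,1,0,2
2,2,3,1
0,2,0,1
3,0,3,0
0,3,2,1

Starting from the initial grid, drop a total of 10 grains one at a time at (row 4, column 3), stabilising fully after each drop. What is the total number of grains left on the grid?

40

0) 2,0,0,2
2,1,0,2
2,2,3,1
0,2,0,1
3,0,3,0
0,3,2,1
1) 2,0,0,2
2,1,0,2
2,2,3,1
0,2,0,1
3,0,3,1
0,3,2,1
2) 2,0,0,2
2,1,0,2
2,2,3,1
0,2,0,1
3,0,3,2
0,3,2,1
3) 2,0,0,2
2,1,0,2
2,2,3,1
0,2,0,1
3,0,3,3
0,3,2,1
4) 2,0,0,2
2,1,0,2
2,2,3,1
0,2,1,2
3,1,0,1
0,3,3,2
5) 2,0,0,2
2,1,0,2
2,2,3,1
0,2,1,2
3,1,0,2
0,3,3,2
6) 2,0,0,2
2,1,0,2
2,2,3,1
0,2,1,2
3,1,0,3
0,3,3,2
7) 2,0,0,2
2,1,0,2
2,2,3,1
0,2,1,3
3,1,1,0
0,3,3,3
8) 2,0,0,2
2,1,0,2
2,2,3,1
0,2,1,3
3,1,1,1
0,3,3,3
9) 2,0,0,2
2,1,0,2
2,2,3,1
0,2,1,3
3,1,1,2
0,3,3,3
10) 2,0,0,2
2,1,0,2
2,2,3,1
0,2,1,3
3,1,1,3
0,3,3,3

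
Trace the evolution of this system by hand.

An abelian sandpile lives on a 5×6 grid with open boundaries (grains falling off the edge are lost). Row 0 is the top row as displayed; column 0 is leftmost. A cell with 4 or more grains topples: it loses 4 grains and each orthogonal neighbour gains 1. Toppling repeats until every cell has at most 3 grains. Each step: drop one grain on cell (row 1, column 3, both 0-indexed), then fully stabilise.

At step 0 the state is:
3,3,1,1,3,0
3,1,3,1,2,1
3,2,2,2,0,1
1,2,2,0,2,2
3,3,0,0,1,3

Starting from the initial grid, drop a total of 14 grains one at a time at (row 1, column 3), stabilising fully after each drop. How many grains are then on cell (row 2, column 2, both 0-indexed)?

0) 3,3,1,1,3,0
3,1,3,1,2,1
3,2,2,2,0,1
1,2,2,0,2,2
3,3,0,0,1,3
1) 3,3,1,1,3,0
3,1,3,2,2,1
3,2,2,2,0,1
1,2,2,0,2,2
3,3,0,0,1,3
2) 3,3,1,1,3,0
3,1,3,3,2,1
3,2,2,2,0,1
1,2,2,0,2,2
3,3,0,0,1,3
3) 3,3,2,2,3,0
3,2,0,1,3,1
3,2,3,3,0,1
1,2,2,0,2,2
3,3,0,0,1,3
4) 3,3,2,2,3,0
3,2,0,2,3,1
3,2,3,3,0,1
1,2,2,0,2,2
3,3,0,0,1,3
5) 3,3,2,2,3,0
3,2,0,3,3,1
3,2,3,3,0,1
1,2,2,0,2,2
3,3,0,0,1,3
6) 3,3,3,0,1,1
3,2,2,3,1,2
3,3,0,1,2,1
1,2,3,1,2,2
3,3,0,0,1,3
7) 3,3,3,1,1,1
3,2,3,0,2,2
3,3,0,2,2,1
1,2,3,1,2,2
3,3,0,0,1,3
8) 3,3,3,1,1,1
3,2,3,1,2,2
3,3,0,2,2,1
1,2,3,1,2,2
3,3,0,0,1,3
9) 3,3,3,1,1,1
3,2,3,2,2,2
3,3,0,2,2,1
1,2,3,1,2,2
3,3,0,0,1,3
10) 3,3,3,1,1,1
3,2,3,3,2,2
3,3,0,2,2,1
1,2,3,1,2,2
3,3,0,0,1,3
11) 1,2,1,3,1,1
2,2,2,1,3,2
1,1,2,3,2,1
2,3,3,1,2,2
3,3,0,0,1,3
12) 1,2,1,3,1,1
2,2,2,2,3,2
1,1,2,3,2,1
2,3,3,1,2,2
3,3,0,0,1,3
13) 1,2,1,3,1,1
2,2,2,3,3,2
1,1,2,3,2,1
2,3,3,1,2,2
3,3,0,0,1,3
14) 1,2,2,0,3,1
2,2,3,3,1,3
1,1,3,1,0,2
2,3,3,2,3,2
3,3,0,0,1,3

3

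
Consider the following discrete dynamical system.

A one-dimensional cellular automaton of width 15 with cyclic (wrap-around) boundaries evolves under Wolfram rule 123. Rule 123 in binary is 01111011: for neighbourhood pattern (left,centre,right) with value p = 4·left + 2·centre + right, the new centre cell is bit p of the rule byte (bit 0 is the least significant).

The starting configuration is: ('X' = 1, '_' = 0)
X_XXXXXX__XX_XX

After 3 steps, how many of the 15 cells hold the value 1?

0) X_XXXXXX__XX_XX
1) XXX____XXXXXXX_
2) X_XXXXXX_____XX
3) XXX____XXXXXXX_

10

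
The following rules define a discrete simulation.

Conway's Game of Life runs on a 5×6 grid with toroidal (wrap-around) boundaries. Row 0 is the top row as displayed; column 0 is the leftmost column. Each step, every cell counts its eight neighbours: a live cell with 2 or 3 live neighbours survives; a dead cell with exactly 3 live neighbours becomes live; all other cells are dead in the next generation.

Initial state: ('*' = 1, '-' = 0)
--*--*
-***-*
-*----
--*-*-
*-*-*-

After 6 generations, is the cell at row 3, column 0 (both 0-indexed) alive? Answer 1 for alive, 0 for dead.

k=0  --*--*
-***-*
-*----
--*-*-
*-*-*-
k=1  -----*
-*-**-
**--*-
--*--*
--*-*-
k=2  --*--*
-****-
**--*-
*-*-**
---***
k=3  **---*
----*-
------
--*---
-**---
k=4  ***--*
*----*
------
-**---
--*---
k=5  --*--*
-----*
**----
-**---
---*--
k=6  ----*-
-*---*
***---
***---
-*-*--

1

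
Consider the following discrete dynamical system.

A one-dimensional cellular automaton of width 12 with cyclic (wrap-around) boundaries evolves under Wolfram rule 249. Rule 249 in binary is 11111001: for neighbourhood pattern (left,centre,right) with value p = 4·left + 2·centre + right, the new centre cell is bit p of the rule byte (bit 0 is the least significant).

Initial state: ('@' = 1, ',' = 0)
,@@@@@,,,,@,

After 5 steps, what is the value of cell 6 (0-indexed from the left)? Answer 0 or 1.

t=0: ,@@@@@,,,,@,
t=1: ,@@@@@@@@,,@
t=2: @@@@@@@@@@,,
t=3: @@@@@@@@@@@,
t=4: @@@@@@@@@@@@
t=5: @@@@@@@@@@@@

1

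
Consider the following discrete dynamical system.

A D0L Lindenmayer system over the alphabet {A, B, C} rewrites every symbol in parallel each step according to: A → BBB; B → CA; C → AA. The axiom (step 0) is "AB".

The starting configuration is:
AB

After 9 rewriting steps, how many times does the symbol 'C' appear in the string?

gen 0: AB
gen 1: BBBCA
gen 2: CACACAAABBB
gen 3: AABBBAABBBAABBBBBBBBBCACACA
gen 4: BBBBBBCACACABBBBBBCACACABBBBBBCACACACACACACACACAAABBBAABBBAABBB
gen 5: CACACACACACAAABBBAABBBAABBBCACACACACACAAABBBAABBBAABBBCACA…BBAABBBAABBBAABBBAABBBBBBBBBCACACABBBBBBCACACABBBBBBCACACA  (len 147)
gen 6: AABBBAABBBAABBBAABBBAABBBAABBBBBBBBBCACACABBBBBBCACACABBBB…ABBBCACACACACACAAABBBAABBBAABBBCACACACACACAAABBBAABBBAABBB  (len 351)
gen 7: BBBBBBCACACABBBBBBCACACABBBBBBCACACABBBBBBCACACABBBBBBCACA…BBAABBBAABBBAABBBAABBBBBBBBBCACACABBBBBBCACACABBBBBBCACACA  (len 819)
gen 8: CACACACACACAAABBBAABBBAABBBCACACACACACAAABBBAABBBAABBBCACA…ABBBCACACACACACAAABBBAABBBAABBBCACACACACACAAABBBAABBBAABBB  (len 1935)
gen 9: AABBBAABBBAABBBAABBBAABBBAABBBBBBBBBCACACABBBBBBCACACABBBB…BBAABBBAABBBAABBBAABBBBBBBBBCACACABBBBBBCACACABBBBBBCACACA  (len 4563)

891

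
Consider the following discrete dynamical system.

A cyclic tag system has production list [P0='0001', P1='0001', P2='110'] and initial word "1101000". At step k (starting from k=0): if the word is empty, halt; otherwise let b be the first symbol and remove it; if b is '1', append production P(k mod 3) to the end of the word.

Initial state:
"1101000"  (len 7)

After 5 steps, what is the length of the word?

[0] "1101000"  (len 7)
[1] "1010000001"  (len 10)
[2] "0100000010001"  (len 13)
[3] "100000010001"  (len 12)
[4] "000000100010001"  (len 15)
[5] "00000100010001"  (len 14)

14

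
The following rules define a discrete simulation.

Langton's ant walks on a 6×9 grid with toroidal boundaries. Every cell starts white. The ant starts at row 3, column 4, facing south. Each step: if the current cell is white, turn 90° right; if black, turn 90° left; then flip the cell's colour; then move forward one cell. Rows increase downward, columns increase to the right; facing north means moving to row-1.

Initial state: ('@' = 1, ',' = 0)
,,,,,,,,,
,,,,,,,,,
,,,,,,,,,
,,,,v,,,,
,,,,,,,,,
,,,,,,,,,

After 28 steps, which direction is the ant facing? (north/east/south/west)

gen 0: ,,,,,,,,,
,,,,,,,,,
,,,,,,,,,
,,,,v,,,,
,,,,,,,,,
,,,,,,,,,
gen 1: ,,,,,,,,,
,,,,,,,,,
,,,,,,,,,
,,,<@,,,,
,,,,,,,,,
,,,,,,,,,
gen 2: ,,,,,,,,,
,,,,,,,,,
,,,^,,,,,
,,,@@,,,,
,,,,,,,,,
,,,,,,,,,
gen 3: ,,,,,,,,,
,,,,,,,,,
,,,@>,,,,
,,,@@,,,,
,,,,,,,,,
,,,,,,,,,
gen 4: ,,,,,,,,,
,,,,,,,,,
,,,@@,,,,
,,,@v,,,,
,,,,,,,,,
,,,,,,,,,
gen 5: ,,,,,,,,,
,,,,,,,,,
,,,@@,,,,
,,,@,>,,,
,,,,,,,,,
,,,,,,,,,
gen 6: ,,,,,,,,,
,,,,,,,,,
,,,@@,,,,
,,,@,@,,,
,,,,,v,,,
,,,,,,,,,
gen 7: ,,,,,,,,,
,,,,,,,,,
,,,@@,,,,
,,,@,@,,,
,,,,<@,,,
,,,,,,,,,
gen 8: ,,,,,,,,,
,,,,,,,,,
,,,@@,,,,
,,,@^@,,,
,,,,@@,,,
,,,,,,,,,
gen 9: ,,,,,,,,,
,,,,,,,,,
,,,@@,,,,
,,,@@>,,,
,,,,@@,,,
,,,,,,,,,
gen 10: ,,,,,,,,,
,,,,,,,,,
,,,@@^,,,
,,,@@,,,,
,,,,@@,,,
,,,,,,,,,
gen 11: ,,,,,,,,,
,,,,,,,,,
,,,@@@>,,
,,,@@,,,,
,,,,@@,,,
,,,,,,,,,
gen 12: ,,,,,,,,,
,,,,,,,,,
,,,@@@@,,
,,,@@,v,,
,,,,@@,,,
,,,,,,,,,
gen 13: ,,,,,,,,,
,,,,,,,,,
,,,@@@@,,
,,,@@<@,,
,,,,@@,,,
,,,,,,,,,
gen 14: ,,,,,,,,,
,,,,,,,,,
,,,@@^@,,
,,,@@@@,,
,,,,@@,,,
,,,,,,,,,
gen 15: ,,,,,,,,,
,,,,,,,,,
,,,@<,@,,
,,,@@@@,,
,,,,@@,,,
,,,,,,,,,
gen 16: ,,,,,,,,,
,,,,,,,,,
,,,@,,@,,
,,,@v@@,,
,,,,@@,,,
,,,,,,,,,
gen 17: ,,,,,,,,,
,,,,,,,,,
,,,@,,@,,
,,,@,>@,,
,,,,@@,,,
,,,,,,,,,
gen 18: ,,,,,,,,,
,,,,,,,,,
,,,@,^@,,
,,,@,,@,,
,,,,@@,,,
,,,,,,,,,
gen 19: ,,,,,,,,,
,,,,,,,,,
,,,@,@>,,
,,,@,,@,,
,,,,@@,,,
,,,,,,,,,
gen 20: ,,,,,,,,,
,,,,,,^,,
,,,@,@,,,
,,,@,,@,,
,,,,@@,,,
,,,,,,,,,
gen 21: ,,,,,,,,,
,,,,,,@>,
,,,@,@,,,
,,,@,,@,,
,,,,@@,,,
,,,,,,,,,
gen 22: ,,,,,,,,,
,,,,,,@@,
,,,@,@,v,
,,,@,,@,,
,,,,@@,,,
,,,,,,,,,
gen 23: ,,,,,,,,,
,,,,,,@@,
,,,@,@<@,
,,,@,,@,,
,,,,@@,,,
,,,,,,,,,
gen 24: ,,,,,,,,,
,,,,,,^@,
,,,@,@@@,
,,,@,,@,,
,,,,@@,,,
,,,,,,,,,
gen 25: ,,,,,,,,,
,,,,,<,@,
,,,@,@@@,
,,,@,,@,,
,,,,@@,,,
,,,,,,,,,
gen 26: ,,,,,^,,,
,,,,,@,@,
,,,@,@@@,
,,,@,,@,,
,,,,@@,,,
,,,,,,,,,
gen 27: ,,,,,@>,,
,,,,,@,@,
,,,@,@@@,
,,,@,,@,,
,,,,@@,,,
,,,,,,,,,
gen 28: ,,,,,@@,,
,,,,,@v@,
,,,@,@@@,
,,,@,,@,,
,,,,@@,,,
,,,,,,,,,

south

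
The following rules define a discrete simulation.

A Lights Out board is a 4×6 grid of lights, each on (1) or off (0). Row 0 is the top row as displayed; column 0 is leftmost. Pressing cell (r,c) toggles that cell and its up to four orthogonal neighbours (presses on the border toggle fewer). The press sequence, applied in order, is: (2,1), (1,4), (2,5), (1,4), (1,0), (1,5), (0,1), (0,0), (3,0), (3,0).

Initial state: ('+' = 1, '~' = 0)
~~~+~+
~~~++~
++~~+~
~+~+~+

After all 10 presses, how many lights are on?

k=0  ~~~+~+
~~~++~
++~~+~
~+~+~+
k=1  ~~~+~+
~+~++~
~~+~+~
~~~+~+
k=2  ~~~+++
~+~~~+
~~+~~~
~~~+~+
k=3  ~~~+++
~+~~~~
~~+~++
~~~+~~
k=4  ~~~+~+
~+~+++
~~+~~+
~~~+~~
k=5  +~~+~+
+~~+++
+~+~~+
~~~+~~
k=6  +~~+~~
+~~+~~
+~+~~~
~~~+~~
k=7  ~+++~~
++~+~~
+~+~~~
~~~+~~
k=8  +~++~~
~+~+~~
+~+~~~
~~~+~~
k=9  +~++~~
~+~+~~
~~+~~~
++~+~~
k=10  +~++~~
~+~+~~
+~+~~~
~~~+~~

8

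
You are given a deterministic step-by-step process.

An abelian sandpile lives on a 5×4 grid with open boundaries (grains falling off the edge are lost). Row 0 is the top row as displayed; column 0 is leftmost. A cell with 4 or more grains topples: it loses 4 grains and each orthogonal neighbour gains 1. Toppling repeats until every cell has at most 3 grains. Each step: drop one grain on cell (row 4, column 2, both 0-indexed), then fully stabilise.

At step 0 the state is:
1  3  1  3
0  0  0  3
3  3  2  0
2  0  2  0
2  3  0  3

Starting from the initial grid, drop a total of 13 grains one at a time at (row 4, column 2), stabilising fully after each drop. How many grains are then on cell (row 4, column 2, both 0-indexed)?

step 0: 1  3  1  3
0  0  0  3
3  3  2  0
2  0  2  0
2  3  0  3
step 1: 1  3  1  3
0  0  0  3
3  3  2  0
2  0  2  0
2  3  1  3
step 2: 1  3  1  3
0  0  0  3
3  3  2  0
2  0  2  0
2  3  2  3
step 3: 1  3  1  3
0  0  0  3
3  3  2  0
2  0  2  0
2  3  3  3
step 4: 1  3  1  3
0  0  0  3
3  3  2  0
2  1  3  1
3  0  2  0
step 5: 1  3  1  3
0  0  0  3
3  3  2  0
2  1  3  1
3  0  3  0
step 6: 1  3  1  3
0  0  0  3
3  3  3  0
2  2  0  2
3  1  1  1
step 7: 1  3  1  3
0  0  0  3
3  3  3  0
2  2  0  2
3  1  2  1
step 8: 1  3  1  3
0  0  0  3
3  3  3  0
2  2  0  2
3  1  3  1
step 9: 1  3  1  3
0  0  0  3
3  3  3  0
2  2  1  2
3  2  0  2
step 10: 1  3  1  3
0  0  0  3
3  3  3  0
2  2  1  2
3  2  1  2
step 11: 1  3  1  3
0  0  0  3
3  3  3  0
2  2  1  2
3  2  2  2
step 12: 1  3  1  3
0  0  0  3
3  3  3  0
2  2  1  2
3  2  3  2
step 13: 1  3  1  3
0  0  0  3
3  3  3  0
2  2  2  2
3  3  0  3

0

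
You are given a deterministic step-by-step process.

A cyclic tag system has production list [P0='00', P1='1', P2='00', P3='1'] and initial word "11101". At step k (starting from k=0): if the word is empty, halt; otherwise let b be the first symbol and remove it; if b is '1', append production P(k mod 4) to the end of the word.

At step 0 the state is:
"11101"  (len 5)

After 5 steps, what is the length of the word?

7

[0] "11101"  (len 5)
[1] "110100"  (len 6)
[2] "101001"  (len 6)
[3] "0100100"  (len 7)
[4] "100100"  (len 6)
[5] "0010000"  (len 7)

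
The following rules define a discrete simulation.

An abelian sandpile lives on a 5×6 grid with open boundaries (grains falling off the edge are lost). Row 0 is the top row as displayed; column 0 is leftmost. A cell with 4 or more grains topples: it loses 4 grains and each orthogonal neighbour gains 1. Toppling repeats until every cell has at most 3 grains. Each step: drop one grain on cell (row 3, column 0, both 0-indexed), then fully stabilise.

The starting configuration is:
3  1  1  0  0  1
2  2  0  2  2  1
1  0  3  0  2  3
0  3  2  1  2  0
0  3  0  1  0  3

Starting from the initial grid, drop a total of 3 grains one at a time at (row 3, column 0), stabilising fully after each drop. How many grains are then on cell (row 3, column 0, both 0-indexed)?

[0] 3  1  1  0  0  1
2  2  0  2  2  1
1  0  3  0  2  3
0  3  2  1  2  0
0  3  0  1  0  3
[1] 3  1  1  0  0  1
2  2  0  2  2  1
1  0  3  0  2  3
1  3  2  1  2  0
0  3  0  1  0  3
[2] 3  1  1  0  0  1
2  2  0  2  2  1
1  0  3  0  2  3
2  3  2  1  2  0
0  3  0  1  0  3
[3] 3  1  1  0  0  1
2  2  0  2  2  1
1  0  3  0  2  3
3  3  2  1  2  0
0  3  0  1  0  3

3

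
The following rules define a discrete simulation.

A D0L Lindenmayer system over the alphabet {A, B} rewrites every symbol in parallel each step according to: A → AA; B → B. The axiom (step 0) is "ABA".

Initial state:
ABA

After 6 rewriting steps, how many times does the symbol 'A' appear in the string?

128

step 0: ABA
step 1: AABAA
step 2: AAAABAAAA
step 3: AAAAAAAABAAAAAAAA
step 4: AAAAAAAAAAAAAAAABAAAAAAAAAAAAAAAA
step 5: AAAAAAAAAAAAAAAAAAAAAAAAAAAAAAAABAAAAAAAAAAAAAAAAAAAAAAAAAAAAAAAA
step 6: AAAAAAAAAAAAAAAAAAAAAAAAAAAAAAAAAAAAAAAAAAAAAAAAAAAAAAAAAA…AAAAAAAAAAAAAAAAAAAAAAAAAAAAAAAAAAAAAAAAAAAAAAAAAAAAAAAAAA  (len 129)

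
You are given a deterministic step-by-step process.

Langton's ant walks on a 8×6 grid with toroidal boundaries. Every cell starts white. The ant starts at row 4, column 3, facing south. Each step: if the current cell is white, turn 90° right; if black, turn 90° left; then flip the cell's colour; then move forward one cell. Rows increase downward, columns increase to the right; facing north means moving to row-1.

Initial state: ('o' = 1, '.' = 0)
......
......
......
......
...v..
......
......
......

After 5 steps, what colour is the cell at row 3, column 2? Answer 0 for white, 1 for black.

1

gen 0: ......
......
......
......
...v..
......
......
......
gen 1: ......
......
......
......
..<o..
......
......
......
gen 2: ......
......
......
..^...
..oo..
......
......
......
gen 3: ......
......
......
..o>..
..oo..
......
......
......
gen 4: ......
......
......
..oo..
..ov..
......
......
......
gen 5: ......
......
......
..oo..
..o.>.
......
......
......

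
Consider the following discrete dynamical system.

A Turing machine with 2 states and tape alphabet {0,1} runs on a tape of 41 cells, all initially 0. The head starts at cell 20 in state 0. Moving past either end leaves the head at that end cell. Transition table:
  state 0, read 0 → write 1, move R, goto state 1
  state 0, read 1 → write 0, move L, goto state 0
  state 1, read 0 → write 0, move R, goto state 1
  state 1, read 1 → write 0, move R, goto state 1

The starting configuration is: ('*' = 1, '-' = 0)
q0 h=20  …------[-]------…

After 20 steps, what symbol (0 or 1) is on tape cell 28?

t=0: q0 h=20  …------[-]------…
t=1: q1 h=21  …-----*[-]------…
t=2: q1 h=22  …----*-[-]------…
t=3: q1 h=23  …---*--[-]------…
t=4: q1 h=24  …--*---[-]------…
t=5: q1 h=25  …-*----[-]------…
t=6: q1 h=26  …*-----[-]------…
t=7: q1 h=27  …------[-]------…
t=8: q1 h=28  …------[-]------…
t=9: q1 h=29  …------[-]------…
t=10: q1 h=30  …------[-]------…
t=11: q1 h=31  …------[-]------…
t=12: q1 h=32  …------[-]------…
t=13: q1 h=33  …------[-]------…
t=14: q1 h=34  …------[-]------|
t=15: q1 h=35  …------[-]-----|
t=16: q1 h=36  …------[-]----|
t=17: q1 h=37  …------[-]---|
t=18: q1 h=38  …------[-]--|
t=19: q1 h=39  …------[-]-|
t=20: q1 h=40  …------[-]|

0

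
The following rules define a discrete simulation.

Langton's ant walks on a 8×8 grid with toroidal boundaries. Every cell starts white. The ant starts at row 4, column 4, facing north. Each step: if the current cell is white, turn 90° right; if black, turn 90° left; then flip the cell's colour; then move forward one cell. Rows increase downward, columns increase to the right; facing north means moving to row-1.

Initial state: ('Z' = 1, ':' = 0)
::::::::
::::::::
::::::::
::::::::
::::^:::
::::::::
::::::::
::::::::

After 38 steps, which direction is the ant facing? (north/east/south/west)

gen 0: ::::::::
::::::::
::::::::
::::::::
::::^:::
::::::::
::::::::
::::::::
gen 1: ::::::::
::::::::
::::::::
::::::::
::::Z>::
::::::::
::::::::
::::::::
gen 2: ::::::::
::::::::
::::::::
::::::::
::::ZZ::
:::::v::
::::::::
::::::::
gen 3: ::::::::
::::::::
::::::::
::::::::
::::ZZ::
::::<Z::
::::::::
::::::::
gen 4: ::::::::
::::::::
::::::::
::::::::
::::^Z::
::::ZZ::
::::::::
::::::::
gen 5: ::::::::
::::::::
::::::::
::::::::
:::<:Z::
::::ZZ::
::::::::
::::::::
gen 6: ::::::::
::::::::
::::::::
:::^::::
:::Z:Z::
::::ZZ::
::::::::
::::::::
gen 7: ::::::::
::::::::
::::::::
:::Z>:::
:::Z:Z::
::::ZZ::
::::::::
::::::::
gen 8: ::::::::
::::::::
::::::::
:::ZZ:::
:::ZvZ::
::::ZZ::
::::::::
::::::::
gen 9: ::::::::
::::::::
::::::::
:::ZZ:::
:::<ZZ::
::::ZZ::
::::::::
::::::::
gen 10: ::::::::
::::::::
::::::::
:::ZZ:::
::::ZZ::
:::vZZ::
::::::::
::::::::
gen 11: ::::::::
::::::::
::::::::
:::ZZ:::
::::ZZ::
::<ZZZ::
::::::::
::::::::
gen 12: ::::::::
::::::::
::::::::
:::ZZ:::
::^:ZZ::
::ZZZZ::
::::::::
::::::::
gen 13: ::::::::
::::::::
::::::::
:::ZZ:::
::Z>ZZ::
::ZZZZ::
::::::::
::::::::
gen 14: ::::::::
::::::::
::::::::
:::ZZ:::
::ZZZZ::
::ZvZZ::
::::::::
::::::::
gen 15: ::::::::
::::::::
::::::::
:::ZZ:::
::ZZZZ::
::Z:>Z::
::::::::
::::::::
gen 16: ::::::::
::::::::
::::::::
:::ZZ:::
::ZZ^Z::
::Z::Z::
::::::::
::::::::
gen 17: ::::::::
::::::::
::::::::
:::ZZ:::
::Z<:Z::
::Z::Z::
::::::::
::::::::
gen 18: ::::::::
::::::::
::::::::
:::ZZ:::
::Z::Z::
::Zv:Z::
::::::::
::::::::
gen 19: ::::::::
::::::::
::::::::
:::ZZ:::
::Z::Z::
::<Z:Z::
::::::::
::::::::
gen 20: ::::::::
::::::::
::::::::
:::ZZ:::
::Z::Z::
:::Z:Z::
::v:::::
::::::::
gen 21: ::::::::
::::::::
::::::::
:::ZZ:::
::Z::Z::
:::Z:Z::
:<Z:::::
::::::::
gen 22: ::::::::
::::::::
::::::::
:::ZZ:::
::Z::Z::
:^:Z:Z::
:ZZ:::::
::::::::
gen 23: ::::::::
::::::::
::::::::
:::ZZ:::
::Z::Z::
:Z>Z:Z::
:ZZ:::::
::::::::
gen 24: ::::::::
::::::::
::::::::
:::ZZ:::
::Z::Z::
:ZZZ:Z::
:Zv:::::
::::::::
gen 25: ::::::::
::::::::
::::::::
:::ZZ:::
::Z::Z::
:ZZZ:Z::
:Z:>::::
::::::::
gen 26: ::::::::
::::::::
::::::::
:::ZZ:::
::Z::Z::
:ZZZ:Z::
:Z:Z::::
:::v::::
gen 27: ::::::::
::::::::
::::::::
:::ZZ:::
::Z::Z::
:ZZZ:Z::
:Z:Z::::
::<Z::::
gen 28: ::::::::
::::::::
::::::::
:::ZZ:::
::Z::Z::
:ZZZ:Z::
:Z^Z::::
::ZZ::::
gen 29: ::::::::
::::::::
::::::::
:::ZZ:::
::Z::Z::
:ZZZ:Z::
:ZZ>::::
::ZZ::::
gen 30: ::::::::
::::::::
::::::::
:::ZZ:::
::Z::Z::
:ZZ^:Z::
:ZZ:::::
::ZZ::::
gen 31: ::::::::
::::::::
::::::::
:::ZZ:::
::Z::Z::
:Z<::Z::
:ZZ:::::
::ZZ::::
gen 32: ::::::::
::::::::
::::::::
:::ZZ:::
::Z::Z::
:Z:::Z::
:Zv:::::
::ZZ::::
gen 33: ::::::::
::::::::
::::::::
:::ZZ:::
::Z::Z::
:Z:::Z::
:Z:>::::
::ZZ::::
gen 34: ::::::::
::::::::
::::::::
:::ZZ:::
::Z::Z::
:Z:::Z::
:Z:Z::::
::Zv::::
gen 35: ::::::::
::::::::
::::::::
:::ZZ:::
::Z::Z::
:Z:::Z::
:Z:Z::::
::Z:>:::
gen 36: ::::v:::
::::::::
::::::::
:::ZZ:::
::Z::Z::
:Z:::Z::
:Z:Z::::
::Z:Z:::
gen 37: :::<Z:::
::::::::
::::::::
:::ZZ:::
::Z::Z::
:Z:::Z::
:Z:Z::::
::Z:Z:::
gen 38: :::ZZ:::
::::::::
::::::::
:::ZZ:::
::Z::Z::
:Z:::Z::
:Z:Z::::
::Z^Z:::

north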